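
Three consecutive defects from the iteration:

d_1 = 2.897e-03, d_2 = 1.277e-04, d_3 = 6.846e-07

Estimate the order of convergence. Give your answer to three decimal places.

p ≈ ln(d_3/d_2) / ln(d_2/d_1)
  = ln(6.846e-07/1.277e-04) / ln(1.277e-04/2.897e-03)
  = ln(0.005361) / ln(0.0440801)
  = -5.228605 / -3.121747 ≈ 1.674897

1.675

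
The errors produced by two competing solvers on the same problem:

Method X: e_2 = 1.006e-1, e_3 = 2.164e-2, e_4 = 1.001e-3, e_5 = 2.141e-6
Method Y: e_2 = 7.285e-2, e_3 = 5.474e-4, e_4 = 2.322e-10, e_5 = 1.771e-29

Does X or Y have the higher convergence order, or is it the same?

Y

Method X: p ≈ ln(2.141e-6/1.001e-3)/ln(1.001e-3/2.164e-2) ≈ 2.00.
Method Y: p ≈ ln(1.771e-29/2.322e-10)/ln(2.322e-10/5.474e-4) ≈ 3.00.
Method Y has the higher order (≈3.0 vs ≈2.0).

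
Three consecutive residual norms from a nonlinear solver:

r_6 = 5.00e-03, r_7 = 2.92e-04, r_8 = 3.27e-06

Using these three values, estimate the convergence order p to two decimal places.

1.58

p ≈ ln(r_8/r_7) / ln(r_7/r_6)
  = ln(3.27e-06/2.92e-04) / ln(2.92e-04/5.00e-03)
  = ln(0.0111986) / ln(0.0584)
  = -4.49197 / -2.84044 ≈ 1.58143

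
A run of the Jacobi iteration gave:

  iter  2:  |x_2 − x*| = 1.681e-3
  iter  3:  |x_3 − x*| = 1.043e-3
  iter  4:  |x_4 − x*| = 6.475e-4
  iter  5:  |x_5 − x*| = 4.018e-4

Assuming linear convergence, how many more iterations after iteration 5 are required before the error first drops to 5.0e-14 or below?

Rate ρ ≈ |x_5 − x*|/|x_4 − x*| = 4.018e-4/6.475e-4 = 0.6205.
After j more steps, |x_{5+j} − x*| ≈ 4.018e-4·ρ^j; need ρ^j ≤ 5.0e-14/4.018e-4 = 1.2444e-10.
j ≥ ln(1.2444e-10)/ln(0.6205) = -22.8072/-0.47723 = 47.791.
So 48 more iterations are needed.

48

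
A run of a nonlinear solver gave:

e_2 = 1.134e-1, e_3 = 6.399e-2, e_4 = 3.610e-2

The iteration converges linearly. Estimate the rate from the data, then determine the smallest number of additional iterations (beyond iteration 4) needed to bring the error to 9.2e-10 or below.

31

Rate ρ ≈ e_4/e_3 = 3.610e-2/6.399e-2 = 0.5642.
After j more steps, e_{4+j} ≈ 3.610e-2·ρ^j; need ρ^j ≤ 9.2e-10/3.610e-2 = 2.54848e-08.
j ≥ ln(2.54848e-08)/ln(0.5642) = -17.4852/-0.57235 = 30.550.
So 31 more iterations are needed.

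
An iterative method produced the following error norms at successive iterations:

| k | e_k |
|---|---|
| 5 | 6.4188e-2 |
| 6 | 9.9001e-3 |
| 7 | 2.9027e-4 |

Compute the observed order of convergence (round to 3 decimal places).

1.888

p ≈ ln(e_7/e_6) / ln(e_6/e_5)
  = ln(2.9027e-4/9.9001e-3) / ln(9.9001e-3/6.4188e-2)
  = ln(0.0293199) / ln(0.154236)
  = -3.529489 / -1.869271 ≈ 1.888163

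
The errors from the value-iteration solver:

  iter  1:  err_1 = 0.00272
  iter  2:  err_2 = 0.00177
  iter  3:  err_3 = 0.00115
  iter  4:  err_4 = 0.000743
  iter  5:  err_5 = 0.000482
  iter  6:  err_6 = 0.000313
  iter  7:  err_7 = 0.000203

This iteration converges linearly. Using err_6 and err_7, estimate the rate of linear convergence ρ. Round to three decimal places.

0.649

ρ ≈ err_7/err_6 = 0.000203/0.000313 = 0.64856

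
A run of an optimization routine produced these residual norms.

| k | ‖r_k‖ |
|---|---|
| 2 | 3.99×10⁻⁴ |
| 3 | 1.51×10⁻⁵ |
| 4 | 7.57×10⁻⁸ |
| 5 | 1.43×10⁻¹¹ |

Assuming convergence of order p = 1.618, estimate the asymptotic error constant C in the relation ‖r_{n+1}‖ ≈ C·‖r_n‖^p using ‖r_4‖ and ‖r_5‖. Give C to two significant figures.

C ≈ ‖r_5‖ / ‖r_4‖^1.618
  = 1.43×10⁻¹¹ / (7.57×10⁻⁸)^1.618
  = 1.43×10⁻¹¹ / 3.00869e-12 ≈ 4.7529

4.8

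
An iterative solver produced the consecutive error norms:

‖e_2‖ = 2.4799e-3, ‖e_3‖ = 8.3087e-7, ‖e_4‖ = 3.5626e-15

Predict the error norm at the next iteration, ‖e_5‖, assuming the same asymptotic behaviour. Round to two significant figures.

First estimate the order: p ≈ ln(‖e_4‖/‖e_3‖) / ln(‖e_3‖/‖e_2‖) = ln(3.5626e-15/8.3087e-7)/ln(8.3087e-7/2.4799e-3) = ln(4.28779e-09)/ln(0.000335042) ≈ 2.4081.
Then ‖e_5‖ ≈ ‖e_4‖·(‖e_4‖/‖e_3‖)^p = 3.5626e-15·(4.28779e-09)^2.4081 = 3.5626e-15·7.07264e-21 ≈ 2.52e-35.

2.5e-35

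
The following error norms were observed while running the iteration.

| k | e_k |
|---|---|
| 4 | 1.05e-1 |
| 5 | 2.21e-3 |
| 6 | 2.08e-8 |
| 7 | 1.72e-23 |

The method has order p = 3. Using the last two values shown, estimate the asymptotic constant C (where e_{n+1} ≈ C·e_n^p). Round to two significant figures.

C ≈ e_7 / e_6^3
  = 1.72e-23 / (2.08e-8)^3
  = 1.72e-23 / 8.99891e-24 ≈ 1.9113

1.9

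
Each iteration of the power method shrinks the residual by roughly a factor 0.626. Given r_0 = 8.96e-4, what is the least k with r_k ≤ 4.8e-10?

After k steps, r_k ≈ 8.96e-4·0.626^k.
Need 0.626^k ≤ 4.8e-10/8.96e-4 = 5.35714e-07.
k ≥ ln(5.35714e-07)/ln(0.626) = -14.4397/-0.46840 = 30.828.
Smallest integer k = 31.

31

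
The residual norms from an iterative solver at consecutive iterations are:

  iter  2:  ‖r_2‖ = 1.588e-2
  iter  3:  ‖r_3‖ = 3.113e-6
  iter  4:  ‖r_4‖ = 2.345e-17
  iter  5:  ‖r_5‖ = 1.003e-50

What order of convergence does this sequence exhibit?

Consecutive ratios: ‖r_5‖/‖r_4‖ = 1.003e-50/2.345e-17 = 4.27719e-34, ‖r_4‖/‖r_3‖ = 2.345e-17/3.113e-6 = 7.53293e-12.
p ≈ ln(4.27719e-34)/ln(7.53293e-12) = -76.8346/-25.6117 ≈ 3.00.
So the convergence is cubic (order 3).

3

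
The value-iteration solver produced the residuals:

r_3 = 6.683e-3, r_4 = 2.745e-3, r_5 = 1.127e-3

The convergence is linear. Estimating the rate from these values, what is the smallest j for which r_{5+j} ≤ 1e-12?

24

Rate ρ ≈ r_5/r_4 = 1.127e-3/2.745e-3 = 0.4106.
After j more steps, r_{5+j} ≈ 1.127e-3·ρ^j; need ρ^j ≤ 1e-12/1.127e-3 = 8.87311e-10.
j ≥ ln(8.87311e-10)/ln(0.4106) = -20.8428/-0.89014 = 23.415.
So 24 more iterations are needed.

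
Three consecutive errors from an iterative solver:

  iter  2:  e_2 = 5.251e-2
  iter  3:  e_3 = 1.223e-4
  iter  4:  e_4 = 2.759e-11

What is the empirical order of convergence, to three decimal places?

p ≈ ln(e_4/e_3) / ln(e_3/e_2)
  = ln(2.759e-11/1.223e-4) / ln(1.223e-4/5.251e-2)
  = ln(2.25593e-07) / ln(0.00232908)
  = -15.304533 / -6.062282 ≈ 2.524550

2.525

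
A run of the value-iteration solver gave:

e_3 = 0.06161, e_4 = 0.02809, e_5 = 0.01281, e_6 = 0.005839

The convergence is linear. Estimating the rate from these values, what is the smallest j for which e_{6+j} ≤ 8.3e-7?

Rate ρ ≈ e_6/e_5 = 0.005839/0.01281 = 0.4558.
After j more steps, e_{6+j} ≈ 0.005839·ρ^j; need ρ^j ≤ 8.3e-7/0.005839 = 0.000142148.
j ≥ ln(0.000142148)/ln(0.4558) = -8.8586/-0.78570 = 11.275.
So 12 more iterations are needed.

12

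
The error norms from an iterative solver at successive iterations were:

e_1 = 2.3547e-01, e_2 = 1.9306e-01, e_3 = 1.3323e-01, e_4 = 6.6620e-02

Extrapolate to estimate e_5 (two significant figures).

First estimate the order: p ≈ ln(e_4/e_3) / ln(e_3/e_2) = ln(6.6620e-02/1.3323e-01)/ln(1.3323e-01/1.9306e-01) = ln(0.500038)/ln(0.690096) ≈ 1.8685.
Then e_5 ≈ e_4·(e_4/e_3)^p = 6.6620e-02·(0.500038)^1.8685 = 6.6620e-02·0.273897 ≈ 0.01825.

1.8e-2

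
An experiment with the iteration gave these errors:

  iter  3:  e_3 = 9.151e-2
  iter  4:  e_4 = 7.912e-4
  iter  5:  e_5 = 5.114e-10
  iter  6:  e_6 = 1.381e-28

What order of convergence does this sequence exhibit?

Consecutive ratios: e_6/e_5 = 1.381e-28/5.114e-10 = 2.70043e-19, e_5/e_4 = 5.114e-10/7.912e-4 = 6.4636e-07.
p ≈ ln(2.70043e-19)/ln(6.4636e-07) = -42.7557/-14.2519 ≈ 3.00.
So the convergence is cubic (order 3).

3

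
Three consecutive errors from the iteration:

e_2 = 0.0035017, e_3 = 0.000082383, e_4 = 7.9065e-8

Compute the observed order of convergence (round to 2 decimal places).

1.85

p ≈ ln(e_4/e_3) / ln(e_3/e_2)
  = ln(7.9065e-8/0.000082383) / ln(0.000082383/0.0035017)
  = ln(0.000959725) / ln(0.0235266)
  = -6.94886 / -3.74962 ≈ 1.85322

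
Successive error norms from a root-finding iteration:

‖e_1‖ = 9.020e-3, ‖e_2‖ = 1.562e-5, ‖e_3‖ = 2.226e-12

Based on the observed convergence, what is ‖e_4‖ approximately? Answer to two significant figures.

First estimate the order: p ≈ ln(‖e_3‖/‖e_2‖) / ln(‖e_2‖/‖e_1‖) = ln(2.226e-12/1.562e-5)/ln(1.562e-5/9.020e-3) = ln(1.4251e-07)/ln(0.00173171) ≈ 2.4791.
Then ‖e_4‖ ≈ ‖e_3‖·(‖e_3‖/‖e_2‖)^p = 2.226e-12·(1.4251e-07)^2.4791 = 2.226e-12·1.06585e-17 ≈ 2.373e-29.

2.4e-29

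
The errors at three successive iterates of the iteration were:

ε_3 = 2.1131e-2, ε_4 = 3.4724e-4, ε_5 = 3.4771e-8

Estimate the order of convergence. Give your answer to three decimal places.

2.241

p ≈ ln(ε_5/ε_4) / ln(ε_4/ε_3)
  = ln(3.4771e-8/3.4724e-4) / ln(3.4724e-4/2.1131e-2)
  = ln(0.000100135) / ln(0.0164327)
  = -9.208991 / -4.108482 ≈ 2.241458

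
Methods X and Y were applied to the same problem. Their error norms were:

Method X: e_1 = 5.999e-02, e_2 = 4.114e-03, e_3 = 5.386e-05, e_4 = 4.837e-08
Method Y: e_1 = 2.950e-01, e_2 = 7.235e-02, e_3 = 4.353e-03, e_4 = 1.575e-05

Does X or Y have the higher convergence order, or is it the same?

Method X: p ≈ ln(4.837e-08/5.386e-05)/ln(5.386e-05/4.114e-03) ≈ 1.62.
Method Y: p ≈ ln(1.575e-05/4.353e-03)/ln(4.353e-03/7.235e-02) ≈ 2.00.
Method Y has the higher order (≈2.0 vs ≈1.6).

Y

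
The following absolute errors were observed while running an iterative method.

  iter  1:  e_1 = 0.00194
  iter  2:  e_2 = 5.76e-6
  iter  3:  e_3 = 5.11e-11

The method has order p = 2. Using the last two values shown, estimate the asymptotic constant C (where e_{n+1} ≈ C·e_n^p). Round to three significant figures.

C ≈ e_3 / e_2^2
  = 5.11e-11 / (5.76e-6)^2
  = 5.11e-11 / 3.31776e-11 ≈ 1.5402

1.54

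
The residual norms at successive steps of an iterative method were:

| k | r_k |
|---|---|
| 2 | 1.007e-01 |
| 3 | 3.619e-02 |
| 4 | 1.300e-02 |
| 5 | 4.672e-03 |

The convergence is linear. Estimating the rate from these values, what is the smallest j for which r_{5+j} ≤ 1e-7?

Rate ρ ≈ r_5/r_4 = 4.672e-03/1.300e-02 = 0.3594.
After j more steps, r_{5+j} ≈ 4.672e-03·ρ^j; need ρ^j ≤ 1e-7/4.672e-03 = 2.14041e-05.
j ≥ ln(2.14041e-05)/ln(0.3594) = -10.7519/-1.02332 = 10.507.
So 11 more iterations are needed.

11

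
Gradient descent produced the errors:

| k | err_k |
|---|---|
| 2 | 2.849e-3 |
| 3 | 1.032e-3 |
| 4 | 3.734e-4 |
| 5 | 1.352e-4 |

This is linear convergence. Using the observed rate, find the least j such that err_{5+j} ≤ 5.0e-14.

Rate ρ ≈ err_5/err_4 = 1.352e-4/3.734e-4 = 0.3621.
After j more steps, err_{5+j} ≈ 1.352e-4·ρ^j; need ρ^j ≤ 5.0e-14/1.352e-4 = 3.69822e-10.
j ≥ ln(3.69822e-10)/ln(0.3621) = -21.7180/-1.01583 = 21.380.
So 22 more iterations are needed.

22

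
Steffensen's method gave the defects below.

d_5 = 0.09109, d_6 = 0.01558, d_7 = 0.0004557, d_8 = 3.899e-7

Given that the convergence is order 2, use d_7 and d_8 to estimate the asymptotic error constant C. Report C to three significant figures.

C ≈ d_8 / d_7^2
  = 3.899e-7 / (0.0004557)^2
  = 3.899e-7 / 2.07662e-07 ≈ 1.8776

1.88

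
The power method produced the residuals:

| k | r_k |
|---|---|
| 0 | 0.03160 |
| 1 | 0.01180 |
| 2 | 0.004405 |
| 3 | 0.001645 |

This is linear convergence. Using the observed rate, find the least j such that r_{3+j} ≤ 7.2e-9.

Rate ρ ≈ r_3/r_2 = 0.001645/0.004405 = 0.3734.
After j more steps, r_{3+j} ≈ 0.001645·ρ^j; need ρ^j ≤ 7.2e-9/0.001645 = 4.3769e-06.
j ≥ ln(4.3769e-06)/ln(0.3734) = -12.3392/-0.98511 = 12.526.
So 13 more iterations are needed.

13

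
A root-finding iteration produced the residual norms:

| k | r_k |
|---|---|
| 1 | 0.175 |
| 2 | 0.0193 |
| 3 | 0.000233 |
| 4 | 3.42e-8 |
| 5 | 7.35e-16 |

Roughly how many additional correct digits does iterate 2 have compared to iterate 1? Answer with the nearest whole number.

1

Digits gained ≈ log₁₀(r_1/r_2) = log₁₀(0.175/0.0193) = log₁₀(9.06736) ≈ 0.957.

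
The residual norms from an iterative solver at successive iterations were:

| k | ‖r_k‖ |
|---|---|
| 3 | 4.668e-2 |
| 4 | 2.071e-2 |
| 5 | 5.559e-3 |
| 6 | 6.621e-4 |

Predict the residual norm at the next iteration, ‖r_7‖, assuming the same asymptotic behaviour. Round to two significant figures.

2.1e-5

First estimate the order: p ≈ ln(‖r_6‖/‖r_5‖) / ln(‖r_5‖/‖r_4‖) = ln(6.621e-4/5.559e-3)/ln(5.559e-3/2.071e-2) = ln(0.119104)/ln(0.268421) ≈ 1.6178.
Then ‖r_7‖ ≈ ‖r_6‖·(‖r_6‖/‖r_5‖)^p = 6.621e-4·(0.119104)^1.6178 = 6.621e-4·0.0319914 ≈ 2.118e-05.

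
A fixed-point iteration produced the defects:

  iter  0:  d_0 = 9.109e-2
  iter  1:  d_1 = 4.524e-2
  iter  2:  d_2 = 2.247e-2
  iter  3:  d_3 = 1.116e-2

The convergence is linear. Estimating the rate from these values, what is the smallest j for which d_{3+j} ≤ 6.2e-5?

8

Rate ρ ≈ d_3/d_2 = 1.116e-2/2.247e-2 = 0.4967.
After j more steps, d_{3+j} ≈ 1.116e-2·ρ^j; need ρ^j ≤ 6.2e-5/1.116e-2 = 0.00555556.
j ≥ ln(0.00555556)/ln(0.4967) = -5.1930/-0.69977 = 7.421.
So 8 more iterations are needed.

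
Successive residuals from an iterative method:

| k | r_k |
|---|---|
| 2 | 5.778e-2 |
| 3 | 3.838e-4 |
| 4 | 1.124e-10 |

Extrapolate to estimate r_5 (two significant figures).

First estimate the order: p ≈ ln(r_4/r_3) / ln(r_3/r_2) = ln(1.124e-10/3.838e-4)/ln(3.838e-4/5.778e-2) = ln(2.92861e-07)/ln(0.00664244) ≈ 3.0001.
Then r_5 ≈ r_4·(r_4/r_3)^p = 1.124e-10·(2.92861e-07)^3.0001 = 1.124e-10·2.50802e-20 ≈ 2.819e-30.

2.8e-30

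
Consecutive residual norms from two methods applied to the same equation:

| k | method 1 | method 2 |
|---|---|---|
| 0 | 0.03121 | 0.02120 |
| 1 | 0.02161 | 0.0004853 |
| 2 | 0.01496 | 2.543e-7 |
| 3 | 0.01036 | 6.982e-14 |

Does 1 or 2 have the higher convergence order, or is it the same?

Method 1: p ≈ ln(0.01036/0.01496)/ln(0.01496/0.02161) ≈ 1.00.
Method 2: p ≈ ln(6.982e-14/2.543e-7)/ln(2.543e-7/0.0004853) ≈ 2.00.
Method 2 has the higher order (≈2.0 vs ≈1.0).

2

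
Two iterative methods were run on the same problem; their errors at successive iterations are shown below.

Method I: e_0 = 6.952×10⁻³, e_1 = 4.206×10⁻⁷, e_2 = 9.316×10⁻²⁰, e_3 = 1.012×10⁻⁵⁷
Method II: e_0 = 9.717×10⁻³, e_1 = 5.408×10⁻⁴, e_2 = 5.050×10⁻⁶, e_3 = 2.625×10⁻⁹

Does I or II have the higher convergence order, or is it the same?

Method I: p ≈ ln(1.012×10⁻⁵⁷/9.316×10⁻²⁰)/ln(9.316×10⁻²⁰/4.206×10⁻⁷) ≈ 3.00.
Method II: p ≈ ln(2.625×10⁻⁹/5.050×10⁻⁶)/ln(5.050×10⁻⁶/5.408×10⁻⁴) ≈ 1.62.
Method I has the higher order (≈3.0 vs ≈1.6).

I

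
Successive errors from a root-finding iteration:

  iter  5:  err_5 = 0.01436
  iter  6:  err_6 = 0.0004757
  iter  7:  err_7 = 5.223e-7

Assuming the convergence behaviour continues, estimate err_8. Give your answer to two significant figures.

First estimate the order: p ≈ ln(err_7/err_6) / ln(err_6/err_5) = ln(5.223e-7/0.0004757)/ln(0.0004757/0.01436) = ln(0.00109796)/ln(0.0331267) ≈ 1.9998.
Then err_8 ≈ err_7·(err_7/err_6)^p = 5.223e-7·(0.00109796)^1.9998 = 5.223e-7·1.20716e-06 ≈ 6.305e-13.

6.3e-13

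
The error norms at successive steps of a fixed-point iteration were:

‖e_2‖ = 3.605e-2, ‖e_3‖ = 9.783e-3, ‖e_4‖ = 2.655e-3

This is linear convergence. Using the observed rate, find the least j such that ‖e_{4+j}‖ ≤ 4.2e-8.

9

Rate ρ ≈ ‖e_4‖/‖e_3‖ = 2.655e-3/9.783e-3 = 0.2714.
After j more steps, ‖e_{4+j}‖ ≈ 2.655e-3·ρ^j; need ρ^j ≤ 4.2e-8/2.655e-3 = 1.58192e-05.
j ≥ ln(1.58192e-05)/ln(0.2714) = -11.0543/-1.30416 = 8.476.
So 9 more iterations are needed.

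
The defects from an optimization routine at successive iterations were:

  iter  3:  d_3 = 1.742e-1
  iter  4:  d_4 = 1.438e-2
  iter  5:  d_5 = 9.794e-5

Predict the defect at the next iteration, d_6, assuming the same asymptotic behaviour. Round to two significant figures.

First estimate the order: p ≈ ln(d_5/d_4) / ln(d_4/d_3) = ln(9.794e-5/1.438e-2)/ln(1.438e-2/1.742e-1) = ln(0.00681085)/ln(0.0825488) ≈ 2.0002.
Then d_6 ≈ d_5·(d_5/d_4)^p = 9.794e-5·(0.00681085)^2.0002 = 9.794e-5·4.63414e-05 ≈ 4.539e-09.

4.5e-9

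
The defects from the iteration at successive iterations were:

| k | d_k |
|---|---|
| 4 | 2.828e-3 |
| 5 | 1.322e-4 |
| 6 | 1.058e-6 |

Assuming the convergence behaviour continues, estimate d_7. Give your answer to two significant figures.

First estimate the order: p ≈ ln(d_6/d_5) / ln(d_5/d_4) = ln(1.058e-6/1.322e-4)/ln(1.322e-4/2.828e-3) = ln(0.00800303)/ln(0.0467468) ≈ 1.5762.
Then d_7 ≈ d_6·(d_6/d_5)^p = 1.058e-6·(0.00800303)^1.5762 = 1.058e-6·0.000495575 ≈ 5.243e-10.

5.2e-10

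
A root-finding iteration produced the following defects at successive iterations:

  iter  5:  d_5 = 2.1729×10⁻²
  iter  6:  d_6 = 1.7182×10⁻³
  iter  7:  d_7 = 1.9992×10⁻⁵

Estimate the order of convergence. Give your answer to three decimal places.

p ≈ ln(d_7/d_6) / ln(d_6/d_5)
  = ln(1.9992×10⁻⁵/1.7182×10⁻³) / ln(1.7182×10⁻³/2.1729×10⁻²)
  = ln(0.0116354) / ln(0.079074)
  = -4.453703 / -2.537371 ≈ 1.755243

1.755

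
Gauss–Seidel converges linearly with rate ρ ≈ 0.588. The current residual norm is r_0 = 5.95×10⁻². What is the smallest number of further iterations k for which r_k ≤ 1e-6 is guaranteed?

21

After k steps, r_k ≈ 5.95×10⁻²·0.588^k.
Need 0.588^k ≤ 1e-6/5.95×10⁻² = 1.68067e-05.
k ≥ ln(1.68067e-05)/ln(0.588) = -10.9937/-0.53103 = 20.703.
Smallest integer k = 21.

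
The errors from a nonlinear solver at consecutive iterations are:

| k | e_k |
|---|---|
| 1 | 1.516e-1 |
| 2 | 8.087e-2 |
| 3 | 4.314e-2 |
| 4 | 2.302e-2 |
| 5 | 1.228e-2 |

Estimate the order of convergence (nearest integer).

1

Consecutive ratios: e_5/e_4 = 1.228e-2/2.302e-2 = 0.533449, e_4/e_3 = 2.302e-2/4.314e-2 = 0.533611.
p ≈ ln(0.533449)/ln(0.533611) = -0.6284/-0.6281 ≈ 1.00.
So the convergence is linear (order 1).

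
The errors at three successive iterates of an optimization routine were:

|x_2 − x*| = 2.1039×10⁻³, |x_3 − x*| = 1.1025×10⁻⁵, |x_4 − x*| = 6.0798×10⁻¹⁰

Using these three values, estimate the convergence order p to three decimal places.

p ≈ ln(|x_4 − x*|/|x_3 − x*|) / ln(|x_3 − x*|/|x_2 − x*|)
  = ln(6.0798×10⁻¹⁰/1.1025×10⁻⁵) / ln(1.1025×10⁻⁵/2.1039×10⁻³)
  = ln(5.51456e-05) / ln(0.00524027)
  = -9.805534 / -5.251382 ≈ 1.867229

1.867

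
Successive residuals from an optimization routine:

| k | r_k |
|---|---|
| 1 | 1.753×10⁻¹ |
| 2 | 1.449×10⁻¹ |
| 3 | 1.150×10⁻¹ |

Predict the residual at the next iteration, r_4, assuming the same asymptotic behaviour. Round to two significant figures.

First estimate the order: p ≈ ln(r_3/r_2) / ln(r_2/r_1) = ln(1.150×10⁻¹/1.449×10⁻¹)/ln(1.449×10⁻¹/1.753×10⁻¹) = ln(0.793651)/ln(0.826583) ≈ 1.2135.
Then r_4 ≈ r_3·(r_3/r_2)^p = 1.150×10⁻¹·(0.793651)^1.2135 = 1.150×10⁻¹·0.755441 ≈ 0.08688.

8.7e-2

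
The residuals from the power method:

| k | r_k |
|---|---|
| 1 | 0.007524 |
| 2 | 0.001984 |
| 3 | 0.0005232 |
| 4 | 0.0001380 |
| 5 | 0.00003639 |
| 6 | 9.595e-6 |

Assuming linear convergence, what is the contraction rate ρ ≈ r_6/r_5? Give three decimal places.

ρ ≈ r_6/r_5 = 9.595e-6/0.00003639 = 0.26367

0.264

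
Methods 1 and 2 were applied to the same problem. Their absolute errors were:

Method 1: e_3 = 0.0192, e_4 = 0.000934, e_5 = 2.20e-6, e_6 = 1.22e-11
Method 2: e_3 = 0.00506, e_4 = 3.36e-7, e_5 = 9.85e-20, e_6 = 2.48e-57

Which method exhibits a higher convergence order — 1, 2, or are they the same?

Method 1: p ≈ ln(1.22e-11/2.20e-6)/ln(2.20e-6/0.000934) ≈ 2.00.
Method 2: p ≈ ln(2.48e-57/9.85e-20)/ln(9.85e-20/3.36e-7) ≈ 3.00.
Method 2 has the higher order (≈3.0 vs ≈2.0).

2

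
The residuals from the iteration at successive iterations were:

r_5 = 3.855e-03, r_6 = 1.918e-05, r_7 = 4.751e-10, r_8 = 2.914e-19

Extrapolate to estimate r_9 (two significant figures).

1.1e-37

First estimate the order: p ≈ ln(r_8/r_7) / ln(r_7/r_6) = ln(2.914e-19/4.751e-10)/ln(4.751e-10/1.918e-05) = ln(6.13345e-10)/ln(2.47706e-05) ≈ 2.0000.
Then r_9 ≈ r_8·(r_8/r_7)^p = 2.914e-19·(6.13345e-10)^2.0000 = 2.914e-19·3.76192e-19 ≈ 1.096e-37.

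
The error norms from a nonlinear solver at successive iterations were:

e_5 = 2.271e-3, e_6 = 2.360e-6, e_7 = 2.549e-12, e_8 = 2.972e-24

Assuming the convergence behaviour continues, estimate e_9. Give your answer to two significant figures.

First estimate the order: p ≈ ln(e_8/e_7) / ln(e_7/e_6) = ln(2.972e-24/2.549e-12)/ln(2.549e-12/2.360e-6) = ln(1.16595e-12)/ln(1.08008e-06) ≈ 2.0000.
Then e_9 ≈ e_8·(e_8/e_7)^p = 2.972e-24·(1.16595e-12)^2.0000 = 2.972e-24·1.35944e-24 ≈ 4.04e-48.

4.0e-48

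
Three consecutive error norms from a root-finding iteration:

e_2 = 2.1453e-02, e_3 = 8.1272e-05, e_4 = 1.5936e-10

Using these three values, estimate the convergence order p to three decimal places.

p ≈ ln(e_4/e_3) / ln(e_3/e_2)
  = ln(1.5936e-10/8.1272e-05) / ln(8.1272e-05/2.1453e-02)
  = ln(1.96082e-06) / ln(0.00378837)
  = -13.142148 / -5.575819 ≈ 2.356990

2.357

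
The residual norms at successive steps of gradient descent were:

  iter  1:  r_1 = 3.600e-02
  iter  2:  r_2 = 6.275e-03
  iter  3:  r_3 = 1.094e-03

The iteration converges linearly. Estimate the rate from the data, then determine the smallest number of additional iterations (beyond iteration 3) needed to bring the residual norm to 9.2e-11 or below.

10

Rate ρ ≈ r_3/r_2 = 1.094e-03/6.275e-03 = 0.1743.
After j more steps, r_{3+j} ≈ 1.094e-03·ρ^j; need ρ^j ≤ 9.2e-11/1.094e-03 = 8.40951e-08.
j ≥ ln(8.40951e-08)/ln(0.1743) = -16.2913/-1.74698 = 9.325.
So 10 more iterations are needed.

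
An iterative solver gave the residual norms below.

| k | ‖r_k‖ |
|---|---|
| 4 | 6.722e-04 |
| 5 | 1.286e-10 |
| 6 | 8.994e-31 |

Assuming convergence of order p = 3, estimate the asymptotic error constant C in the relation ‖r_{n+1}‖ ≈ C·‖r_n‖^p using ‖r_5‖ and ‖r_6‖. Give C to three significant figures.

C ≈ ‖r_6‖ / ‖r_5‖^3
  = 8.994e-31 / (1.286e-10)^3
  = 8.994e-31 / 2.12678e-30 ≈ 0.42289

0.423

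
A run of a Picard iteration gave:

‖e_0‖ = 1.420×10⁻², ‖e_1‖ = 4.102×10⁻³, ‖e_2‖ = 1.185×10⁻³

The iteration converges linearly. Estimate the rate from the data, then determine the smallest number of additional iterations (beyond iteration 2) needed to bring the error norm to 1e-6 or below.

6

Rate ρ ≈ ‖e_2‖/‖e_1‖ = 1.185×10⁻³/4.102×10⁻³ = 0.2889.
After j more steps, ‖e_{2+j}‖ ≈ 1.185×10⁻³·ρ^j; need ρ^j ≤ 1e-6/1.185×10⁻³ = 0.000843882.
j ≥ ln(0.000843882)/ln(0.2889) = -7.0775/-1.24167 = 5.700.
So 6 more iterations are needed.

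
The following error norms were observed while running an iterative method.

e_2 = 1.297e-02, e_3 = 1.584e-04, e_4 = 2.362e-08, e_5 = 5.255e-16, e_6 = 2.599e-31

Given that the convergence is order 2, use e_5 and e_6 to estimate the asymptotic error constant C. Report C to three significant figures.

0.941

C ≈ e_6 / e_5^2
  = 2.599e-31 / (5.255e-16)^2
  = 2.599e-31 / 2.7615e-31 ≈ 0.94115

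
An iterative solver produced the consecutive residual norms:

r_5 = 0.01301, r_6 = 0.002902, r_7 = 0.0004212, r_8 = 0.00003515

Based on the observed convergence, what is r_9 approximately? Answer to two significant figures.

1.4e-6

First estimate the order: p ≈ ln(r_8/r_7) / ln(r_7/r_6) = ln(0.00003515/0.0004212)/ln(0.0004212/0.002902) = ln(0.083452)/ln(0.145141) ≈ 1.2867.
Then r_9 ≈ r_8·(r_8/r_7)^p = 0.00003515·(0.083452)^1.2867 = 0.00003515·0.0409461 ≈ 1.439e-06.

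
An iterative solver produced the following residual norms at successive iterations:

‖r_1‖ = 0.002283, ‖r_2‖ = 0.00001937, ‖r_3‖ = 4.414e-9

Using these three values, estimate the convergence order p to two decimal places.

p ≈ ln(‖r_3‖/‖r_2‖) / ln(‖r_2‖/‖r_1‖)
  = ln(4.414e-9/0.00001937) / ln(0.00001937/0.002283)
  = ln(0.000227878) / ln(0.00848445)
  = -8.38670 / -4.76952 ≈ 1.75839

1.76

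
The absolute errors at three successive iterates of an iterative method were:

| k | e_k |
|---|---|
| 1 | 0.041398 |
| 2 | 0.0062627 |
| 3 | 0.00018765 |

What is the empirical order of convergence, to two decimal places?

p ≈ ln(e_3/e_2) / ln(e_2/e_1)
  = ln(0.00018765/0.0062627) / ln(0.0062627/0.041398)
  = ln(0.0299631) / ln(0.15128)
  = -3.50779 / -1.88862 ≈ 1.85733

1.86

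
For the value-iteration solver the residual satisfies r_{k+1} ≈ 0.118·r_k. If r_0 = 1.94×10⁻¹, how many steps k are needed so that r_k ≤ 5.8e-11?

After k steps, r_k ≈ 1.94×10⁻¹·0.118^k.
Need 0.118^k ≤ 5.8e-11/1.94×10⁻¹ = 2.98969e-10.
k ≥ ln(2.98969e-10)/ln(0.118) = -21.9307/-2.13707 = 10.262.
Smallest integer k = 11.

11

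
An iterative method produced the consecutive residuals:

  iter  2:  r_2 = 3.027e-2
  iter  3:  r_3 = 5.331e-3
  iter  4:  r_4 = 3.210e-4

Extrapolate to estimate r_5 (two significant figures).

3.4e-6

First estimate the order: p ≈ ln(r_4/r_3) / ln(r_3/r_2) = ln(3.210e-4/5.331e-3)/ln(5.331e-3/3.027e-2) = ln(0.0602138)/ln(0.176115) ≈ 1.6180.
Then r_5 ≈ r_4·(r_4/r_3)^p = 3.210e-4·(0.0602138)^1.6180 = 3.210e-4·0.0106059 ≈ 3.404e-06.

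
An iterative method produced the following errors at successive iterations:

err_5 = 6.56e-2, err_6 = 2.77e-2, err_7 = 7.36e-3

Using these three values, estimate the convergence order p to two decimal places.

p ≈ ln(err_7/err_6) / ln(err_6/err_5)
  = ln(7.36e-3/2.77e-2) / ln(2.77e-2/6.56e-2)
  = ln(0.265704) / ln(0.422256)
  = -1.32537 / -0.86214 ≈ 1.53730

1.54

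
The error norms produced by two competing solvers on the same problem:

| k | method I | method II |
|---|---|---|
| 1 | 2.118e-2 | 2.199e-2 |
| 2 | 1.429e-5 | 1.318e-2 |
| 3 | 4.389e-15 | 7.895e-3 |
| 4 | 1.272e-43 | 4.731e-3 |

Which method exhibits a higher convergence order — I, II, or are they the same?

I

Method I: p ≈ ln(1.272e-43/4.389e-15)/ln(4.389e-15/1.429e-5) ≈ 3.00.
Method II: p ≈ ln(4.731e-3/7.895e-3)/ln(7.895e-3/1.318e-2) ≈ 1.00.
Method I has the higher order (≈3.0 vs ≈1.0).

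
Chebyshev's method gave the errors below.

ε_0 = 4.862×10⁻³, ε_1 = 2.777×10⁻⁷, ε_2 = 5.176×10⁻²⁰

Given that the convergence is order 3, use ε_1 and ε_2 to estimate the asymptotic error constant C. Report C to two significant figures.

2.4

C ≈ ε_2 / ε_1^3
  = 5.176×10⁻²⁰ / (2.777×10⁻⁷)^3
  = 5.176×10⁻²⁰ / 2.14155e-20 ≈ 2.4169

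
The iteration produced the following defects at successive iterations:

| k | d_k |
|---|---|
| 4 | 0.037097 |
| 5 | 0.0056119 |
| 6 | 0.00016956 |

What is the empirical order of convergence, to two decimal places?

1.85

p ≈ ln(d_6/d_5) / ln(d_5/d_4)
  = ln(0.00016956/0.0056119) / ln(0.0056119/0.037097)
  = ln(0.0302144) / ln(0.151276)
  = -3.49944 / -1.88865 ≈ 1.85288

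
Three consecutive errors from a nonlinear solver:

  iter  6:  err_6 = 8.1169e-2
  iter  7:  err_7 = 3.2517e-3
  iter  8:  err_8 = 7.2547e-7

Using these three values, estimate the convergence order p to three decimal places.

p ≈ ln(err_8/err_7) / ln(err_7/err_6)
  = ln(7.2547e-7/3.2517e-3) / ln(3.2517e-3/8.1169e-2)
  = ln(0.000223105) / ln(0.0400609)
  = -8.407868 / -3.217354 ≈ 2.613287

2.613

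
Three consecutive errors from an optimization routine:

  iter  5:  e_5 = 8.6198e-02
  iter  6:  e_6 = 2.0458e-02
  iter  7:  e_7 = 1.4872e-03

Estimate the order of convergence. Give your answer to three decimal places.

1.823

p ≈ ln(e_7/e_6) / ln(e_6/e_5)
  = ln(1.4872e-03/2.0458e-02) / ln(2.0458e-02/8.6198e-02)
  = ln(0.0726953) / ln(0.237337)
  = -2.621479 / -1.438274 ≈ 1.822656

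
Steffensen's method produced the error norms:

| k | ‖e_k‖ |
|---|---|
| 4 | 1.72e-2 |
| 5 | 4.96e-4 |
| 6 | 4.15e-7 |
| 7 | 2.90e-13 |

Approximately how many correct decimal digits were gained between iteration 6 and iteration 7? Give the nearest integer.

6

Digits gained ≈ log₁₀(‖e_6‖/‖e_7‖) = log₁₀(4.15e-7/2.90e-13) = log₁₀(1.43103e+06) ≈ 6.156.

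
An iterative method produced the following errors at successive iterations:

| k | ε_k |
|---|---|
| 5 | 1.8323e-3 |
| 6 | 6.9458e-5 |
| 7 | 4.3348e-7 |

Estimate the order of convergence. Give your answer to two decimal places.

1.55

p ≈ ln(ε_7/ε_6) / ln(ε_6/ε_5)
  = ln(4.3348e-7/6.9458e-5) / ln(6.9458e-5/1.8323e-3)
  = ln(0.00624089) / ln(0.0379075)
  = -5.07663 / -3.27261 ≈ 1.55125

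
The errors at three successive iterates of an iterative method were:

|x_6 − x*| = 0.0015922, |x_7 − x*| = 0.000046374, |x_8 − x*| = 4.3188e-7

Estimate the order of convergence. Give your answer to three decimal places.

p ≈ ln(|x_8 − x*|/|x_7 − x*|) / ln(|x_7 − x*|/|x_6 − x*|)
  = ln(4.3188e-7/0.000046374) / ln(0.000046374/0.0015922)
  = ln(0.00931298) / ln(0.0291257)
  = -4.676346 / -3.536134 ≈ 1.322446

1.322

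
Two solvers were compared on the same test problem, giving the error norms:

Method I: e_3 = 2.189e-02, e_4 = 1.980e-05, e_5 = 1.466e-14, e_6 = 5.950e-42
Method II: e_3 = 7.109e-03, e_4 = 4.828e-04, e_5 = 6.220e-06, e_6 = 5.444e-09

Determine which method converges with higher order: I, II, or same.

I

Method I: p ≈ ln(5.950e-42/1.466e-14)/ln(1.466e-14/1.980e-05) ≈ 3.00.
Method II: p ≈ ln(5.444e-09/6.220e-06)/ln(6.220e-06/4.828e-04) ≈ 1.62.
Method I has the higher order (≈3.0 vs ≈1.6).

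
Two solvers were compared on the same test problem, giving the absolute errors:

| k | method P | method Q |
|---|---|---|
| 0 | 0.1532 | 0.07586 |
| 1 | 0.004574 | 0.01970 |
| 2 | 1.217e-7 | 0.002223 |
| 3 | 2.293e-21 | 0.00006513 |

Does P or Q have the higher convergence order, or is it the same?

Method P: p ≈ ln(2.293e-21/1.217e-7)/ln(1.217e-7/0.004574) ≈ 3.00.
Method Q: p ≈ ln(0.00006513/0.002223)/ln(0.002223/0.01970) ≈ 1.62.
Method P has the higher order (≈3.0 vs ≈1.6).

P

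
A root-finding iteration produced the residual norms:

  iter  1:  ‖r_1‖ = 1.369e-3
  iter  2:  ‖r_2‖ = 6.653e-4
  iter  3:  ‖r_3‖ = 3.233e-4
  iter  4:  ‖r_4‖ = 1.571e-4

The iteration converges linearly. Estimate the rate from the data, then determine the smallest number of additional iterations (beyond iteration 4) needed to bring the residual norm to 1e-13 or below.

30

Rate ρ ≈ ‖r_4‖/‖r_3‖ = 1.571e-4/3.233e-4 = 0.4859.
After j more steps, ‖r_{4+j}‖ ≈ 1.571e-4·ρ^j; need ρ^j ≤ 1e-13/1.571e-4 = 6.36537e-10.
j ≥ ln(6.36537e-10)/ln(0.4859) = -21.1750/-0.72175 = 29.338.
So 30 more iterations are needed.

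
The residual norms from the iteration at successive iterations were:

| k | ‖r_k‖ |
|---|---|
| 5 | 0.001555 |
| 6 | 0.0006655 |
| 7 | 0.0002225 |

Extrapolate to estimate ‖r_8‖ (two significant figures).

5.4e-5

First estimate the order: p ≈ ln(‖r_7‖/‖r_6‖) / ln(‖r_6‖/‖r_5‖) = ln(0.0002225/0.0006655)/ln(0.0006655/0.001555) = ln(0.334335)/ln(0.427974) ≈ 1.2909.
Then ‖r_8‖ ≈ ‖r_7‖·(‖r_7‖/‖r_6‖)^p = 0.0002225·(0.334335)^1.2909 = 0.0002225·0.24309 ≈ 5.409e-05.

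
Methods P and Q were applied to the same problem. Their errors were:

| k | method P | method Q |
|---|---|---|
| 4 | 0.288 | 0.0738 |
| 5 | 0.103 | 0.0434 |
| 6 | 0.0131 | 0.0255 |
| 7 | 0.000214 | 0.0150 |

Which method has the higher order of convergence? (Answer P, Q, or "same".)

P

Method P: p ≈ ln(0.000214/0.0131)/ln(0.0131/0.103) ≈ 2.00.
Method Q: p ≈ ln(0.0150/0.0255)/ln(0.0255/0.0434) ≈ 1.00.
Method P has the higher order (≈2.0 vs ≈1.0).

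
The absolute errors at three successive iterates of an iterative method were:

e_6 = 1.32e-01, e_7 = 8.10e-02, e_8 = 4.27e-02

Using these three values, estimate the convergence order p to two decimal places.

1.31

p ≈ ln(e_8/e_7) / ln(e_7/e_6)
  = ln(4.27e-02/8.10e-02) / ln(8.10e-02/1.32e-01)
  = ln(0.52716) / ln(0.613636)
  = -0.64025 / -0.48835 ≈ 1.31105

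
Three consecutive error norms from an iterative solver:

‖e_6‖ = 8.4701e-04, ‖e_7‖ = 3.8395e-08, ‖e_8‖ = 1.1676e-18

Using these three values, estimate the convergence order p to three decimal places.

p ≈ ln(‖e_8‖/‖e_7‖) / ln(‖e_7‖/‖e_6‖)
  = ln(1.1676e-18/3.8395e-08) / ln(3.8395e-08/8.4701e-04)
  = ln(3.04102e-11) / ln(4.533e-05)
  = -24.216243 / -10.001541 ≈ 2.421251

2.421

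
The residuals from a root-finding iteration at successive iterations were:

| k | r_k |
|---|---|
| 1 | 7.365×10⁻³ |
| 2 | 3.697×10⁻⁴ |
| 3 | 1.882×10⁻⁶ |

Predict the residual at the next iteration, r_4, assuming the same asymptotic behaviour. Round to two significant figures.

First estimate the order: p ≈ ln(r_3/r_2) / ln(r_2/r_1) = ln(1.882×10⁻⁶/3.697×10⁻⁴)/ln(3.697×10⁻⁴/7.365×10⁻³) = ln(0.00509061)/ln(0.0501969) ≈ 1.7649.
Then r_4 ≈ r_3·(r_3/r_2)^p = 1.882×10⁻⁶·(0.00509061)^1.7649 = 1.882×10⁻⁶·8.96764e-05 ≈ 1.688e-10.

1.7e-10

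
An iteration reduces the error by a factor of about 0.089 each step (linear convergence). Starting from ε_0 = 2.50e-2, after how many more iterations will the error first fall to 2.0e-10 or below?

8

After k steps, ε_k ≈ 2.50e-2·0.089^k.
Need 0.089^k ≤ 2.0e-10/2.50e-2 = 8e-09.
k ≥ ln(8e-09)/ln(0.089) = -18.6438/-2.41912 = 7.707.
Smallest integer k = 8.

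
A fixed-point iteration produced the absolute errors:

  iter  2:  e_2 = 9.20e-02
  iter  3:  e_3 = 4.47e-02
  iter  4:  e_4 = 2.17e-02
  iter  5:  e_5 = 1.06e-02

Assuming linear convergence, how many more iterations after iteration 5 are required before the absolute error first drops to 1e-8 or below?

20

Rate ρ ≈ e_5/e_4 = 1.06e-02/2.17e-02 = 0.4885.
After j more steps, e_{5+j} ≈ 1.06e-02·ρ^j; need ρ^j ≤ 1e-8/1.06e-02 = 9.43396e-07.
j ≥ ln(9.43396e-07)/ln(0.4885) = -13.8738/-0.71642 = 19.365.
So 20 more iterations are needed.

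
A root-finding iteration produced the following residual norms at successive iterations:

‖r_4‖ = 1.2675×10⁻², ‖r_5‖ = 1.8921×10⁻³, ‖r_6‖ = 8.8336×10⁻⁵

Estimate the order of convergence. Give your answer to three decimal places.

p ≈ ln(‖r_6‖/‖r_5‖) / ln(‖r_5‖/‖r_4‖)
  = ln(8.8336×10⁻⁵/1.8921×10⁻³) / ln(1.8921×10⁻³/1.2675×10⁻²)
  = ln(0.0466868) / ln(0.149278)
  = -3.064294 / -1.901945 ≈ 1.611137

1.611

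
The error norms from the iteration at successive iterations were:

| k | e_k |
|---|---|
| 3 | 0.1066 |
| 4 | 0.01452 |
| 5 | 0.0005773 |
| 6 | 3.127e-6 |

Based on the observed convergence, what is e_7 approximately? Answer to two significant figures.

6.7e-10

First estimate the order: p ≈ ln(e_6/e_5) / ln(e_5/e_4) = ln(3.127e-6/0.0005773)/ln(0.0005773/0.01452) = ln(0.00541659)/ln(0.039759) ≈ 1.6181.
Then e_7 ≈ e_6·(e_6/e_5)^p = 3.127e-6·(0.00541659)^1.6181 = 3.127e-6·0.000215249 ≈ 6.731e-10.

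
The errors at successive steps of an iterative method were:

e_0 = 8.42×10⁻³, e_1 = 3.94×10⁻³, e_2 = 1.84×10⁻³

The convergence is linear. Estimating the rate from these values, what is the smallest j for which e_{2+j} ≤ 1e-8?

Rate ρ ≈ e_2/e_1 = 1.84×10⁻³/3.94×10⁻³ = 0.4670.
After j more steps, e_{2+j} ≈ 1.84×10⁻³·ρ^j; need ρ^j ≤ 1e-8/1.84×10⁻³ = 5.43478e-06.
j ≥ ln(5.43478e-06)/ln(0.4670) = -12.1227/-0.76143 = 15.921.
So 16 more iterations are needed.

16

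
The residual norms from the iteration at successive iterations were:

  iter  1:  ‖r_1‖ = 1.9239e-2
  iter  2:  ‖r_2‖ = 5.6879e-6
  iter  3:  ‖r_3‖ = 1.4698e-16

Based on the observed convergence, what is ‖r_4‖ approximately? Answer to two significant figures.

First estimate the order: p ≈ ln(‖r_3‖/‖r_2‖) / ln(‖r_2‖/‖r_1‖) = ln(1.4698e-16/5.6879e-6)/ln(5.6879e-6/1.9239e-2) = ln(2.58408e-11)/ln(0.000295644) ≈ 3.0000.
Then ‖r_4‖ ≈ ‖r_3‖·(‖r_3‖/‖r_2‖)^p = 1.4698e-16·(2.58408e-11)^3.0000 = 1.4698e-16·1.72551e-32 ≈ 2.536e-48.

2.5e-48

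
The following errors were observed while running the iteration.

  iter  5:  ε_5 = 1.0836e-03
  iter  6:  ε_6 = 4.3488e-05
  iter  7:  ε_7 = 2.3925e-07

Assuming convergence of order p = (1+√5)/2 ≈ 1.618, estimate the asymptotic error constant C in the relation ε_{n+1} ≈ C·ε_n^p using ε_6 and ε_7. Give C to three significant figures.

C ≈ ε_7 / ε_6^1.618
  = 2.3925e-07 / (4.3488e-05)^1.618
  = 2.3925e-07 / 8.76762e-08 ≈ 2.7288

2.73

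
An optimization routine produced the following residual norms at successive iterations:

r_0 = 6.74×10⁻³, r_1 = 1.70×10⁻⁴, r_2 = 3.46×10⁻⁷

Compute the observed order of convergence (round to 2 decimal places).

p ≈ ln(r_2/r_1) / ln(r_1/r_0)
  = ln(3.46×10⁻⁷/1.70×10⁻⁴) / ln(1.70×10⁻⁴/6.74×10⁻³)
  = ln(0.00203529) / ln(0.0252226)
  = -6.19712 / -3.68001 ≈ 1.68400

1.68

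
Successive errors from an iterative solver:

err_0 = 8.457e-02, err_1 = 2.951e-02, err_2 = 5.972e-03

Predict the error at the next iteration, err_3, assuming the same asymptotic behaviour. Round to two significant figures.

First estimate the order: p ≈ ln(err_2/err_1) / ln(err_1/err_0) = ln(5.972e-03/2.951e-02)/ln(2.951e-02/8.457e-02) = ln(0.202372)/ln(0.348942) ≈ 1.5175.
Then err_3 ≈ err_2·(err_2/err_1)^p = 5.972e-03·(0.202372)^1.5175 = 5.972e-03·0.0885285 ≈ 0.0005287.

5.3e-4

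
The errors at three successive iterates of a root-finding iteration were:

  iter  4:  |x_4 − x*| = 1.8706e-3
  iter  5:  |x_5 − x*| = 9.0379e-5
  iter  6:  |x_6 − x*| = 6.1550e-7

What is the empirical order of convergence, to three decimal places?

p ≈ ln(|x_6 − x*|/|x_5 − x*|) / ln(|x_5 − x*|/|x_4 − x*|)
  = ln(6.1550e-7/9.0379e-5) / ln(9.0379e-5/1.8706e-3)
  = ln(0.00681021) / ln(0.0483155)
  = -4.989332 / -3.030003 ≈ 1.646643

1.647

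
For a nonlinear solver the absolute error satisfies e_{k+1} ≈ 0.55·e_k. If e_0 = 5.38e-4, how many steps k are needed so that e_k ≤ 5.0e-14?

39

After k steps, e_k ≈ 5.38e-4·0.55^k.
Need 0.55^k ≤ 5.0e-14/5.38e-4 = 9.29368e-11.
k ≥ ln(9.29368e-11)/ln(0.55) = -23.0991/-0.59784 = 38.638.
Smallest integer k = 39.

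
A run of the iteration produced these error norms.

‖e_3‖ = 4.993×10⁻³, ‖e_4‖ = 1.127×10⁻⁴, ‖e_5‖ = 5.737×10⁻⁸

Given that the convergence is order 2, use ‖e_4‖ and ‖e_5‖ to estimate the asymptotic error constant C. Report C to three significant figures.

C ≈ ‖e_5‖ / ‖e_4‖^2
  = 5.737×10⁻⁸ / (1.127×10⁻⁴)^2
  = 5.737×10⁻⁸ / 1.27013e-08 ≈ 4.5169

4.52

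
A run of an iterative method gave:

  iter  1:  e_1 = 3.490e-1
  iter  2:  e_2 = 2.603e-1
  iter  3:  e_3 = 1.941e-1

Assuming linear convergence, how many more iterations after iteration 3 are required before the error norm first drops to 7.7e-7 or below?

Rate ρ ≈ e_3/e_2 = 1.941e-1/2.603e-1 = 0.7457.
After j more steps, e_{3+j} ≈ 1.941e-1·ρ^j; need ρ^j ≤ 7.7e-7/1.941e-1 = 3.96703e-06.
j ≥ ln(3.96703e-06)/ln(0.7457) = -12.4375/-0.29343 = 42.387.
So 43 more iterations are needed.

43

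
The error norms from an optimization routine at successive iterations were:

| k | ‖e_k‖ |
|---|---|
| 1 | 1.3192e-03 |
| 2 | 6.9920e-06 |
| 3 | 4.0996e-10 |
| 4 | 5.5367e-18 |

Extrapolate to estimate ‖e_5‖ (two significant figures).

First estimate the order: p ≈ ln(‖e_4‖/‖e_3‖) / ln(‖e_3‖/‖e_2‖) = ln(5.5367e-18/4.0996e-10)/ln(4.0996e-10/6.9920e-06) = ln(1.35055e-08)/ln(5.86327e-05) ≈ 1.8596.
Then ‖e_5‖ ≈ ‖e_4‖·(‖e_4‖/‖e_3‖)^p = 5.5367e-18·(1.35055e-08)^1.8596 = 5.5367e-18·2.32219e-15 ≈ 1.286e-32.

1.3e-32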